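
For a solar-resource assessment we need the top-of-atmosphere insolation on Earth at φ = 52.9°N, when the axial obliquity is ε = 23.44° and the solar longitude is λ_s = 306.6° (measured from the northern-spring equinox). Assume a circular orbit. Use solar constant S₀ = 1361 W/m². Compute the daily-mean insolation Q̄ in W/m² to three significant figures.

Q̄ ≈ 99.3 W/m²

Solar declination: sin δ = sin ε · sin λ_s = sin 23.44° × sin 306.6° = -0.31935, so δ = -18.624°.
cos H₀ = −tan(+52.9°) tan(-18.624°) = 0.4456, H₀ = 1.1090 rad.
Bracket: H₀ sin φ sin δ + cos φ cos δ sin H₀ = 1.1090×0.79758×-0.31935 + 0.60321×0.94764×0.89524 = -0.282470 + 0.511742 = 0.229272.
Q̄ = (S₀/π) × [bracket] = (1361/π) × 0.229272 = 99.33 W/m².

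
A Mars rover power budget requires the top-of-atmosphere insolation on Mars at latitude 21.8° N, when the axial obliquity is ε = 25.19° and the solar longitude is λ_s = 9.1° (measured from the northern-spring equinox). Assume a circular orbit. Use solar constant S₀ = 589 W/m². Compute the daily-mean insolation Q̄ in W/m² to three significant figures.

Solar declination: sin δ = sin ε · sin λ_s = sin 25.19° × sin 9.1° = 0.06732, so δ = +3.860°.
cos H₀ = −tan(+21.8°) tan(+3.860°) = -0.0270, H₀ = 1.5978 rad.
Bracket: H₀ sin φ sin δ + cos φ cos δ sin H₀ = 1.5978×0.37137×0.06732 + 0.92849×0.99773×0.99964 = 0.039946 + 0.926049 = 0.965995.
Q̄ = (S₀/π) × [bracket] = (589/π) × 0.965995 = 181.1 W/m².

Q̄ ≈ 181 W/m²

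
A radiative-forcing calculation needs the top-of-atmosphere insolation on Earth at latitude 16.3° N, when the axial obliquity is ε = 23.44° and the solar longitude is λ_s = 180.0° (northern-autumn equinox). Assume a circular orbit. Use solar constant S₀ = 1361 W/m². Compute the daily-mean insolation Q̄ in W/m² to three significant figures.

Q̄ ≈ 416 W/m²

Solar declination: sin δ = sin ε · sin λ_s = sin 23.44° × sin 180.0° = 0.00000, so δ = +0.000°.
cos H₀ = −tan(+16.3°) tan(+0.000°) = -0.0000, H₀ = 1.5708 rad.
Bracket: H₀ sin φ sin δ + cos φ cos δ sin H₀ = 1.5708×0.28067×0.00000 + 0.95981×1.00000×1.00000 = 0.000000 + 0.959810 = 0.959810.
Q̄ = (S₀/π) × [bracket] = (1361/π) × 0.959810 = 415.8 W/m².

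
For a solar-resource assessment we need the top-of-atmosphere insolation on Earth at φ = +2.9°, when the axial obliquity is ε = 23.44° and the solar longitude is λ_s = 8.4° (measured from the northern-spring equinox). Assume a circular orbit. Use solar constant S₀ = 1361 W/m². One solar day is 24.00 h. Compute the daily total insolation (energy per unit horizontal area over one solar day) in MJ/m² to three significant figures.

37.5 MJ/m²

Solar declination: sin δ = sin ε · sin λ_s = sin 23.44° × sin 8.4° = 0.05811, so δ = +3.331°.
cos H₀ = −tan(+2.9°) tan(+3.331°) = -0.0029, H₀ = 1.5737 rad.
Bracket: H₀ sin φ sin δ + cos φ cos δ sin H₀ = 1.5737×0.05059×0.05811 + 0.99872×0.99831×1.00000 = 0.004626 + 0.997032 = 1.001658.
Q̄ = (S₀/π) × [bracket] = (1361/π) × 1.001658 = 433.94 W/m².
Daily total = Q̄ × 24.00 h × 3600 s/h = 433.94 × 24.00 × 3600 / 10⁶ = 37.49 MJ/m².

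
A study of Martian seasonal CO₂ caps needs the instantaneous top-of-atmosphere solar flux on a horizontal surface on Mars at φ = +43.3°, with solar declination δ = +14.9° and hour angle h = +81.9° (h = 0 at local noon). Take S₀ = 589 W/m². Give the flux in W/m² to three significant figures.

cos θ_z = sin φ sin δ + cos φ cos δ cos h = 0.176346 + 0.099096 = 0.275442.
Flux = S₀ · cos θ_z = 589 × 0.275442 = 162.2 W/m².

162 W/m²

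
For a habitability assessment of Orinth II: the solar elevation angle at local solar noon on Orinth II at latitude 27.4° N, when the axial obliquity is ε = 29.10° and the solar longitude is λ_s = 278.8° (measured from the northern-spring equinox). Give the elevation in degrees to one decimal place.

Solar declination: sin δ = sin ε · sin λ_s = sin 29.10° × sin 278.8° = -0.48061, so δ = -28.725°.
At local noon the hour angle is zero, so the zenith angle equals |φ − δ| = |+27.4° − (-28.725°)| = 56.125°.
Elevation = 90° − 56.125° = 33.9°.

33.9°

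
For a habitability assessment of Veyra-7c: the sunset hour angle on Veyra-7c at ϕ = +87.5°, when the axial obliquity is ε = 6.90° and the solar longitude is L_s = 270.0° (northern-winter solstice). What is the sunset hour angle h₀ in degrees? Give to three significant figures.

Solar declination: sin δ = sin ε · sin L_s = sin 6.90° × sin 270.0° = -0.12014, so δ = -6.900°.
cos h₀ = −tan ϕ · tan δ = 2.7717 ≥ 1, so the host star never rises (polar night) and h₀ = 0.

h₀ = 0.00°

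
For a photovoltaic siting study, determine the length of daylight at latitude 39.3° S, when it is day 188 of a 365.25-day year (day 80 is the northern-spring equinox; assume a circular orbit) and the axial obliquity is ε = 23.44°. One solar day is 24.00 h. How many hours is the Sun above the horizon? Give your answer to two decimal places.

9.37 h

Solar longitude: L_s = 360° × (188 − 80)/365.25 = 106.448°.
sin δ = sin 23.44° × sin 106.448° = 0.38151, so δ = +22.427°.
cos h₀ = −tan ϕ · tan δ = −tan(-39.3°) × tan(+22.427°) = 0.3378, so h₀ = 1.2262 rad = 70.26°.
Daylight = 2h₀/(2π) × 24.00 h = (1.2262/π) × 24.00 = 9.37 h.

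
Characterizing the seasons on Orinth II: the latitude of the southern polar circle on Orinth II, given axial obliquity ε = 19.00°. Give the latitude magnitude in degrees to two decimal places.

The polar circle is the lowest latitude that experiences at least one full rotation of continuous darkness at the northern-summer solstice; it lies at |φ| = 90° − ε = 90° − 19.00° = 71.00°.

71.00°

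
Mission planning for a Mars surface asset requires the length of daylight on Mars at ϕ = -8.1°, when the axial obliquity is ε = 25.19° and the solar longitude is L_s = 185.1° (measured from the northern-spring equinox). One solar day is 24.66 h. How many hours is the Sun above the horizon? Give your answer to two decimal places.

Solar declination: sin δ = sin ε · sin L_s = sin 25.19° × sin 185.1° = -0.03784, so δ = -2.168°.
cos h₀ = −tan ϕ · tan δ = −tan(-8.1°) × tan(-2.168°) = -0.0054, so h₀ = 1.5762 rad = 90.31°.
Daylight = 2h₀/(2π) × 24.66 h = (1.5762/π) × 24.66 = 12.37 h.

12.37 h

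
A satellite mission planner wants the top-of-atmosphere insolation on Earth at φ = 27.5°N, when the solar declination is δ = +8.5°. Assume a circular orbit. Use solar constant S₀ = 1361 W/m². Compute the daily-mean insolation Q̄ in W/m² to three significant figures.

cos H₀ = −tan(+27.5°) tan(+8.500°) = -0.0778, H₀ = 1.6487 rad.
Bracket: H₀ sin φ sin δ + cos φ cos δ sin H₀ = 1.6487×0.46175×0.14781 + 0.88701×0.98902×0.99697 = 0.112526 + 0.874613 = 0.987139.
Q̄ = (S₀/π) × [bracket] = (1361/π) × 0.987139 = 427.6 W/m².

Q̄ ≈ 428 W/m²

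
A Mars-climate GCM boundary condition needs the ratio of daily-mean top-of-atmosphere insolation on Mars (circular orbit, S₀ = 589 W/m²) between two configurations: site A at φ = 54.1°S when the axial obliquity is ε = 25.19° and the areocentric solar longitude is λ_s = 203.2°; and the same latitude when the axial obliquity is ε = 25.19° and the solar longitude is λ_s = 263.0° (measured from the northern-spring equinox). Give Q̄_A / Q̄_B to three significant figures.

— Configuration A (φ=-54.1°):
sin δ = sin 25.19° × sin 203.2° = -0.16767, so δ = -9.652°.
cos H₀ = −tan(-54.1°) tan(-9.652°) = -0.2350, H₀ = 1.8080 rad.
Bracket: H₀ sin φ sin δ + cos φ cos δ sin H₀ = 1.8080×-0.81004×-0.16767 + 0.58637×0.98584×0.97201 = 0.245561 + 0.561887 = 0.807448.
Q̄ = (S₀/π) × [bracket] = (589/π) × 0.807448 = 151.38 W/m².
— Configuration B (φ=-54.1°):
Solar declination: sin δ = sin ε · sin λ_s = sin 25.19° × sin 263.0° = -0.42245, so δ = -24.989°.
cos H₀ = −tan(-54.1°) tan(-24.989°) = -0.6439, H₀ = 2.2703 rad.
Bracket: H₀ sin φ sin δ + cos φ cos δ sin H₀ = 2.2703×-0.81004×-0.42245 + 0.58637×0.90639×0.76514 = 0.776900 + 0.406657 = 1.183557.
Q̄ = (S₀/π) × [bracket] = (589/π) × 1.183557 = 221.90 W/m².
Ratio Q̄_A / Q̄_B = 151.38 / 221.90 = 0.6822.

Q̄_A / Q̄_B ≈ 0.682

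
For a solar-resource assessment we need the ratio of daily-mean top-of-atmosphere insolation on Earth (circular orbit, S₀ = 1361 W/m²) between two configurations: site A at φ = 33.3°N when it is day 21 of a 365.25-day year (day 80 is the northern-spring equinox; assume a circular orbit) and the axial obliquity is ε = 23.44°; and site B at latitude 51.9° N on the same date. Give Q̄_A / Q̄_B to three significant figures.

— Configuration A (φ=+33.3°):
Solar longitude: λ_s = 360° × (21 − 80)/365.25 = -58.152°, i.e. -58.152° + 360° = 301.848°.
sin δ = sin 23.44° × sin 301.848° = -0.33790, so δ = -19.749°.
cos H₀ = −tan(+33.3°) tan(-19.749°) = 0.2358, H₀ = 1.3327 rad.
Bracket: H₀ sin φ sin δ + cos φ cos δ sin H₀ = 1.3327×0.54902×-0.33790 + 0.83581×0.94118×0.97179 = -0.247234 + 0.764456 = 0.517222.
Q̄ = (S₀/π) × [bracket] = (1361/π) × 0.517222 = 224.07 W/m².
— Configuration B (φ=+51.9°):
cos H₀ = −tan(+51.9°) tan(-19.749°) = 0.4579, H₀ = 1.0952 rad.
Bracket: H₀ sin φ sin δ + cos φ cos δ sin H₀ = 1.0952×0.78694×-0.33790 + 0.61704×0.94118×0.88902 = -0.291221 + 0.516295 = 0.225074.
Q̄ = (S₀/π) × [bracket] = (1361/π) × 0.225074 = 97.507 W/m².
Ratio Q̄_A / Q̄_B = 224.07 / 97.507 = 2.298.

Q̄_A / Q̄_B ≈ 2.30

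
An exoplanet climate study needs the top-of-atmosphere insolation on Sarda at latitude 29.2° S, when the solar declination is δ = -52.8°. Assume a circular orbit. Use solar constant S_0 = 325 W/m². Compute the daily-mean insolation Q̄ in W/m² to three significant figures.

cos h₀ = −tan(-29.2°) tan(-52.800°) = -0.7363, h₀ = 2.3984 rad.
Bracket: h₀ sin ϕ sin δ + cos ϕ cos δ sin h₀ = 2.3984×-0.48786×-0.79653 + 0.87292×0.60460×0.67666 = 0.932007 + 0.357119 = 1.289126.
Q̄ = (S_0/π) × [bracket] = (325/π) × 1.289126 = 133.4 W/m².

Q̄ ≈ 133 W/m²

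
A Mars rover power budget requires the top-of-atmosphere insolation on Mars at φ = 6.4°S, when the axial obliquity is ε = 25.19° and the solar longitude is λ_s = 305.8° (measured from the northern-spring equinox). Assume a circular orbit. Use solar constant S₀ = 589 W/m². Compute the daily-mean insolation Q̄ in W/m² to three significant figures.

Q̄ ≈ 186 W/m²

Solar declination: sin δ = sin ε · sin λ_s = sin 25.19° × sin 305.8° = -0.34521, so δ = -20.194°.
cos H₀ = −tan(-6.4°) tan(-20.194°) = -0.0413, H₀ = 1.6121 rad.
Bracket: H₀ sin φ sin δ + cos φ cos δ sin H₀ = 1.6121×-0.11147×-0.34521 + 0.99377×0.93853×0.99915 = 0.062035 + 0.931890 = 0.993925.
Q̄ = (S₀/π) × [bracket] = (589/π) × 0.993925 = 186.3 W/m².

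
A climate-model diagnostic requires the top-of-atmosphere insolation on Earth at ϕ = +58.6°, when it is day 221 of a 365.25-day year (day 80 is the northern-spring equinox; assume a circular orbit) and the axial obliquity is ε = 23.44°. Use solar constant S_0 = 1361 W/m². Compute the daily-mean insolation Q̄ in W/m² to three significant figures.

Solar longitude: L_s = 360° × (221 − 80)/365.25 = 138.973°.
sin δ = sin 23.44° × sin 138.973° = 0.26111, so δ = +15.136°.
cos h₀ = −tan(+58.6°) tan(+15.136°) = -0.4431, h₀ = 2.0299 rad.
Bracket: h₀ sin ϕ sin δ + cos ϕ cos δ sin h₀ = 2.0299×0.85355×0.26111 + 0.52101×0.96531×0.89645 = 0.452405 + 0.450857 = 0.903262.
Q̄ = (S_0/π) × [bracket] = (1361/π) × 0.903262 = 391.3 W/m².

Q̄ ≈ 391 W/m²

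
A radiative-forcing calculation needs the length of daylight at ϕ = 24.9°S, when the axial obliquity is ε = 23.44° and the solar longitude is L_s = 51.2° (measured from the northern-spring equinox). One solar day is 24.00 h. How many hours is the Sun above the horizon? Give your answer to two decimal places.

10.84 h

Solar declination: sin δ = sin ε · sin L_s = sin 23.44° × sin 51.2° = 0.31001, so δ = +18.060°.
cos h₀ = −tan ϕ · tan δ = −tan(-24.9°) × tan(+18.060°) = 0.1514, so h₀ = 1.4189 rad = 81.29°.
Daylight = 2h₀/(2π) × 24.00 h = (1.4189/π) × 24.00 = 10.84 h.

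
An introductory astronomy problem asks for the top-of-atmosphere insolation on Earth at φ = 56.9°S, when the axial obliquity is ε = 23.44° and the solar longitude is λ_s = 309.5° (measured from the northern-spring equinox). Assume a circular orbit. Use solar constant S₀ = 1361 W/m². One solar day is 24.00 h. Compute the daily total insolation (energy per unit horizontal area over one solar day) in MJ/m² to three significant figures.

Solar declination: sin δ = sin ε · sin λ_s = sin 23.44° × sin 309.5° = -0.30694, so δ = -17.875°.
cos H₀ = −tan(-56.9°) tan(-17.875°) = -0.4947, H₀ = 2.0883 rad.
Bracket: H₀ sin φ sin δ + cos φ cos δ sin H₀ = 2.0883×-0.83772×-0.30694 + 0.54610×0.95173×0.86905 = 0.536964 + 0.451680 = 0.988644.
Q̄ = (S₀/π) × [bracket] = (1361/π) × 0.988644 = 428.30 W/m².
Daily total = Q̄ × 24.00 h × 3600 s/h = 428.30 × 24.00 × 3600 / 10⁶ = 37.01 MJ/m².

37.0 MJ/m²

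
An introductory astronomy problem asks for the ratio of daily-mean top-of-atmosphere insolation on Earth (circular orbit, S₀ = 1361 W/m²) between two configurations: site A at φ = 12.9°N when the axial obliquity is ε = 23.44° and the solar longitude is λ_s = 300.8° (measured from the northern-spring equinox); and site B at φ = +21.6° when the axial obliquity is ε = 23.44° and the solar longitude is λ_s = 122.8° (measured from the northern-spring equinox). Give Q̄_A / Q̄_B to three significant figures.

— Configuration A (φ=+12.9°):
Solar declination: sin δ = sin ε · sin λ_s = sin 23.44° × sin 300.8° = -0.34168, so δ = -19.980°.
cos H₀ = −tan(+12.9°) tan(-19.980°) = 0.0833, H₀ = 1.4874 rad.
Bracket: H₀ sin φ sin δ + cos φ cos δ sin H₀ = 1.4874×0.22325×-0.34168 + 0.97476×0.93981×0.99653 = -0.113459 + 0.912910 = 0.799451.
Q̄ = (S₀/π) × [bracket] = (1361/π) × 0.799451 = 346.34 W/m².
— Configuration B (φ=+21.6°):
Solar declination: sin δ = sin ε · sin λ_s = sin 23.44° × sin 122.8° = 0.33437, so δ = +19.534°.
cos H₀ = −tan(+21.6°) tan(+19.534°) = -0.1405, H₀ = 1.7117 rad.
Bracket: H₀ sin φ sin δ + cos φ cos δ sin H₀ = 1.7117×0.36812×0.33437 + 0.92978×0.94244×0.99008 = 0.210690 + 0.867569 = 1.078259.
Q̄ = (S₀/π) × [bracket] = (1361/π) × 1.078259 = 467.12 W/m².
Ratio Q̄_A / Q̄_B = 346.34 / 467.12 = 0.7414.

Q̄_A / Q̄_B ≈ 0.741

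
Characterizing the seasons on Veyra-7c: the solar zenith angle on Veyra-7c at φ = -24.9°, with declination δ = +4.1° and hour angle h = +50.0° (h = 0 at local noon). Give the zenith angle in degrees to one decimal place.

cos θ_z = sin φ sin δ + cos φ cos δ cos h = -0.030103 + 0.581545 = 0.551442.
θ_z = arccos(0.551442) = 56.5°.

θ_z = 56.5°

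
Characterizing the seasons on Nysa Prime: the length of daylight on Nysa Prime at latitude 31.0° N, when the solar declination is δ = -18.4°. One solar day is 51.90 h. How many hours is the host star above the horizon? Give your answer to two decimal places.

22.63 h

cos H₀ = −tan φ · tan δ = −tan(+31.0°) × tan(-18.400°) = 0.1999, so H₀ = 1.3696 rad = 78.47°.
Daylight = 2H₀/(2π) × 51.90 h = (1.3696/π) × 51.90 = 22.63 h.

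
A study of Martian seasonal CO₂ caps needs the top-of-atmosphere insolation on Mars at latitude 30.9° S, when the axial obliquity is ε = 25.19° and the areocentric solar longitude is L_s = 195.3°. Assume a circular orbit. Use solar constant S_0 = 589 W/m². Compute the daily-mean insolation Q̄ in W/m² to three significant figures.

Q̄ ≈ 177 W/m²

sin δ = sin 25.19° × sin 195.3° = -0.11231, so δ = -6.448°.
cos h₀ = −tan(-30.9°) tan(-6.448°) = -0.0676, h₀ = 1.6385 rad.
Bracket: h₀ sin ϕ sin δ + cos ϕ cos δ sin h₀ = 1.6385×-0.51354×-0.11231 + 0.85806×0.99367×0.99771 = 0.094502 + 0.850676 = 0.945178.
Q̄ = (S_0/π) × [bracket] = (589/π) × 0.945178 = 177.2 W/m².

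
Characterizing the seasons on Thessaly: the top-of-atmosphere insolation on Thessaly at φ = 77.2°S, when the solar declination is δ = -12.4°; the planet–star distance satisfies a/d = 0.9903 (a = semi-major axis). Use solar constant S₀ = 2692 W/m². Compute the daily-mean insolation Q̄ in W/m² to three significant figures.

Q̄ ≈ 554 W/m²

cos H₀ = −tan(-77.2°) tan(-12.400°) = -0.9677, H₀ = 2.8869 rad.
Bracket: H₀ sin φ sin δ + cos φ cos δ sin H₀ = 2.8869×-0.97515×-0.21474 + 0.22155×0.97667×0.25197 = 0.604528 + 0.054522 = 0.659050.
Inverse-square distance factor (a/d)² = 0.9903² = 0.980694.
Q̄ = (S₀/π) × 0.980694 × [bracket] = (2692/π) × 0.980694 × 0.659050 = 553.8 W/m².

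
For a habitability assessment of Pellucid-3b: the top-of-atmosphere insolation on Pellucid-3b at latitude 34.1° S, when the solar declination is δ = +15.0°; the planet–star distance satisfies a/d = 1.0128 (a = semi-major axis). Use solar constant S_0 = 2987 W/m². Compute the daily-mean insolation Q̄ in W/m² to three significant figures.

cos h₀ = −tan(-34.1°) tan(+15.000°) = 0.1814, h₀ = 1.3884 rad.
Bracket: h₀ sin ϕ sin δ + cos ϕ cos δ sin h₀ = 1.3884×-0.56064×0.25882 + 0.82806×0.96593×0.98341 = -0.201464 + 0.786579 = 0.585115.
Inverse-square distance factor (a/d)² = 1.0128² = 1.025764.
Q̄ = (S_0/π) × 1.025764 × [bracket] = (2987/π) × 1.025764 × 0.585115 = 570.7 W/m².

Q̄ ≈ 571 W/m²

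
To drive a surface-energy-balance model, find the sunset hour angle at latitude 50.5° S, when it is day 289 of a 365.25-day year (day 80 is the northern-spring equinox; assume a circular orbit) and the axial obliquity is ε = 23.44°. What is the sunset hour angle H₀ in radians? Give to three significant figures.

H₀ = 1.79 rad

Solar longitude: λ_s = 360° × (289 − 80)/365.25 = 205.996°.
sin δ = sin 23.44° × sin 205.996° = -0.17435, so δ = -10.041°.
cos H₀ = −tan φ · tan δ = −tan(-50.5°) × tan(-10.041°) = -0.2148, so H₀ = 1.7873 rad = 102.40°.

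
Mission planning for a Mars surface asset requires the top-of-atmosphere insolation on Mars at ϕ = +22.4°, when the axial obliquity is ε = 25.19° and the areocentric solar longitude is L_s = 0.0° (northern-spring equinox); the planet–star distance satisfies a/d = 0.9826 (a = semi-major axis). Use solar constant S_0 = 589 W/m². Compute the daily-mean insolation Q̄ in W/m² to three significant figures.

sin δ = sin 25.19° × sin 0.0° = 0.00000, so δ = +0.000°.
cos h₀ = −tan(+22.4°) tan(+0.000°) = -0.0000, h₀ = 1.5708 rad.
Bracket: h₀ sin ϕ sin δ + cos ϕ cos δ sin h₀ = 1.5708×0.38107×0.00000 + 0.92455×1.00000×1.00000 = 0.000000 + 0.924550 = 0.924550.
Inverse-square distance factor (a/d)² = 0.9826² = 0.965503.
Q̄ = (S_0/π) × 0.965503 × [bracket] = (589/π) × 0.965503 × 0.924550 = 167.4 W/m².

Q̄ ≈ 167 W/m²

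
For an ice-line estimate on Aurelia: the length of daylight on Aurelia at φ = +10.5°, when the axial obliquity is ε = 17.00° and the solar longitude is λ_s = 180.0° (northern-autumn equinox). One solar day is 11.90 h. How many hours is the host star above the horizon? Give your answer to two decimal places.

Solar declination: sin δ = sin ε · sin λ_s = sin 17.00° × sin 180.0° = 0.00000, so δ = +0.000°.
cos H₀ = −tan φ · tan δ = −tan(+10.5°) × tan(+0.000°) = -0.0000, so H₀ = 1.5708 rad = 90.00°.
Daylight = 2H₀/(2π) × 11.90 h = (1.5708/π) × 11.90 = 5.95 h.

5.95 h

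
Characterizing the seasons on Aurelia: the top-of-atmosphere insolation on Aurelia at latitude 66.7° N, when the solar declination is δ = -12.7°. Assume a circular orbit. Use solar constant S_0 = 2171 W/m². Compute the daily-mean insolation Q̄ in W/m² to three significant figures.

cos h₀ = −tan(+66.7°) tan(-12.700°) = 0.5233, h₀ = 1.0201 rad.
Bracket: h₀ sin ϕ sin δ + cos ϕ cos δ sin h₀ = 1.0201×0.91845×-0.21985 + 0.39555×0.97553×0.85216 = -0.205980 + 0.328824 = 0.122844.
Q̄ = (S_0/π) × [bracket] = (2171/π) × 0.122844 = 84.89 W/m².

Q̄ ≈ 84.9 W/m²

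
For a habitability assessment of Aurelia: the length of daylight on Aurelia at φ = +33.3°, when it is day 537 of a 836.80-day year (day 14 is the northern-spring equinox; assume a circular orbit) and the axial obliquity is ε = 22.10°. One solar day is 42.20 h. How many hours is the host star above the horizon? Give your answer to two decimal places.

18.65 h

Solar longitude: λ_s = 360° × (537 − 14)/836.80 = 225.000°.
sin δ = sin 22.10° × sin 225.000° = -0.26603, so δ = -15.428°.
cos H₀ = −tan φ · tan δ = −tan(+33.3°) × tan(-15.428°) = 0.1813, so H₀ = 1.3885 rad = 79.56°.
Daylight = 2H₀/(2π) × 42.20 h = (1.3885/π) × 42.20 = 18.65 h.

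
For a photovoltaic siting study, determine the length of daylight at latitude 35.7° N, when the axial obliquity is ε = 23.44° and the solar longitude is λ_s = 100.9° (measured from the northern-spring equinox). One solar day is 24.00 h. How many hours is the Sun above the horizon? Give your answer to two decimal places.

Solar declination: sin δ = sin ε · sin λ_s = sin 23.44° × sin 100.9° = 0.39061, so δ = +22.993°.
cos H₀ = −tan φ · tan δ = −tan(+35.7°) × tan(+22.993°) = -0.3049, so H₀ = 1.8806 rad = 107.75°.
Daylight = 2H₀/(2π) × 24.00 h = (1.8806/π) × 24.00 = 14.37 h.

14.37 h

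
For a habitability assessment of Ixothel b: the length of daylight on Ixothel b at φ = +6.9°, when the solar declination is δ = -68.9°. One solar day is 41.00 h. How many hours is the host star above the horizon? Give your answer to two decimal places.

cos H₀ = −tan φ · tan δ = −tan(+6.9°) × tan(-68.900°) = 0.3136, so H₀ = 1.2518 rad = 71.72°.
Daylight = 2H₀/(2π) × 41.00 h = (1.2518/π) × 41.00 = 16.34 h.

16.34 h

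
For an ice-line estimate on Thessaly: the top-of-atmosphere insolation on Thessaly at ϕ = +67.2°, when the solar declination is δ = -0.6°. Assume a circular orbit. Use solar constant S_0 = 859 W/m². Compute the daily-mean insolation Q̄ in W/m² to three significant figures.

Q̄ ≈ 102 W/m²

cos h₀ = −tan(+67.2°) tan(-0.600°) = 0.0249, h₀ = 1.5459 rad.
Bracket: h₀ sin ϕ sin δ + cos ϕ cos δ sin h₀ = 1.5459×0.92186×-0.01047 + 0.38752×0.99995×0.99969 = -0.014921 + 0.387380 = 0.372459.
Q̄ = (S_0/π) × [bracket] = (859/π) × 0.372459 = 101.8 W/m².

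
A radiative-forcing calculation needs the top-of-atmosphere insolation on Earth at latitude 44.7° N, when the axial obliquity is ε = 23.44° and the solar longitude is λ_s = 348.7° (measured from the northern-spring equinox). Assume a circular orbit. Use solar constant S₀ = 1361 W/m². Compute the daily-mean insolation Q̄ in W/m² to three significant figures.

Q̄ ≈ 271 W/m²

Solar declination: sin δ = sin ε · sin λ_s = sin 23.44° × sin 348.7° = -0.07795, so δ = -4.470°.
cos H₀ = −tan(+44.7°) tan(-4.470°) = 0.0774, H₀ = 1.4934 rad.
Bracket: H₀ sin φ sin δ + cos φ cos δ sin H₀ = 1.4934×0.70339×-0.07795 + 0.71080×0.99696×0.99700 = -0.081882 + 0.706513 = 0.624631.
Q̄ = (S₀/π) × [bracket] = (1361/π) × 0.624631 = 270.6 W/m².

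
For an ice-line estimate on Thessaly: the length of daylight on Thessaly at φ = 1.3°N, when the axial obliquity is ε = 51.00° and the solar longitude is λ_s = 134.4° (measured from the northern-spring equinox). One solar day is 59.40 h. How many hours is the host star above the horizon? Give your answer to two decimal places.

Solar declination: sin δ = sin ε · sin λ_s = sin 51.00° × sin 134.4° = 0.55525, so δ = +33.728°.
cos H₀ = −tan φ · tan δ = −tan(+1.3°) × tan(+33.728°) = -0.0152, so H₀ = 1.5859 rad = 90.87°.
Daylight = 2H₀/(2π) × 59.40 h = (1.5859/π) × 59.40 = 29.99 h.

29.99 h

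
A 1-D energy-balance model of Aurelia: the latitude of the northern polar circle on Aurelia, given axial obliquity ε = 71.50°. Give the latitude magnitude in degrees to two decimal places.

18.50°

The polar circle is the lowest latitude that experiences at least one full rotation of continuous daylight at the northern-summer solstice; it lies at |φ| = 90° − ε = 90° − 71.50° = 18.50°.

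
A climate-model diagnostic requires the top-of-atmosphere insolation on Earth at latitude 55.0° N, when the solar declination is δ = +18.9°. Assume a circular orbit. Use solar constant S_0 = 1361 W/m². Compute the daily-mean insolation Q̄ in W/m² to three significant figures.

Q̄ ≈ 444 W/m²

cos h₀ = −tan(+55.0°) tan(+18.900°) = -0.4890, h₀ = 2.0817 rad.
Bracket: h₀ sin ϕ sin δ + cos ϕ cos δ sin h₀ = 2.0817×0.81915×0.32392 + 0.57358×0.94609×0.87230 = 0.552356 + 0.473361 = 1.025717.
Q̄ = (S_0/π) × [bracket] = (1361/π) × 1.025717 = 444.4 W/m².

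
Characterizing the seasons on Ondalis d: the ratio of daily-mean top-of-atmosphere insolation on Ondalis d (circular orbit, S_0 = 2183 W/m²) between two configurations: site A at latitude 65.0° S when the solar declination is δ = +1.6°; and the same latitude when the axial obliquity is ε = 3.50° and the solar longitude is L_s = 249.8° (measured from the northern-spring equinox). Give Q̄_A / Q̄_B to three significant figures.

Q̄_A / Q̄_B ≈ 0.757

— Configuration A (ϕ=-65.0°):
cos h₀ = −tan(-65.0°) tan(+1.600°) = 0.0599, h₀ = 1.5109 rad.
Bracket: h₀ sin ϕ sin δ + cos ϕ cos δ sin h₀ = 1.5109×-0.90631×0.02792 + 0.42262×0.99961×0.99820 = -0.038232 + 0.421695 = 0.383463.
Q̄ = (S_0/π) × [bracket] = (2183/π) × 0.383463 = 266.46 W/m².
— Configuration B (ϕ=-65.0°):
Solar declination: sin δ = sin ε · sin L_s = sin 3.50° × sin 249.8° = -0.05729, so δ = -3.284°.
cos h₀ = −tan(-65.0°) tan(-3.284°) = -0.1231, h₀ = 1.6942 rad.
Bracket: h₀ sin ϕ sin δ + cos ϕ cos δ sin h₀ = 1.6942×-0.90631×-0.05729 + 0.42262×0.99836×0.99240 = 0.087967 + 0.418720 = 0.506687.
Q̄ = (S_0/π) × [bracket] = (2183/π) × 0.506687 = 352.08 W/m².
Ratio Q̄_A / Q̄_B = 266.46 / 352.08 = 0.7568.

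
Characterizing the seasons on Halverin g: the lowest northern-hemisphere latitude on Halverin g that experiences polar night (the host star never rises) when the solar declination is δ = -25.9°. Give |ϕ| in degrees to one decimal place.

|ϕ| = 64.1°

Polar night requires cos h₀ = −tan ϕ tan δ ≥ 1, i.e. tan ϕ tan δ ≤ −1.
The boundary is |tan ϕ| · |tan δ| = 1, so |ϕ| = 90° − |δ| = 90° − 25.9° = 64.1° in the northern hemisphere.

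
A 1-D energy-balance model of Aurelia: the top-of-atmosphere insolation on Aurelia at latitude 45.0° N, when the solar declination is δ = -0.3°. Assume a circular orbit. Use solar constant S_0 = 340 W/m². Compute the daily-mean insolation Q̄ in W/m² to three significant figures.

cos h₀ = −tan(+45.0°) tan(-0.300°) = 0.0052, h₀ = 1.5656 rad.
Bracket: h₀ sin ϕ sin δ + cos ϕ cos δ sin h₀ = 1.5656×0.70711×-0.00524 + 0.70711×0.99999×0.99999 = -0.005801 + 0.707096 = 0.701295.
Q̄ = (S_0/π) × [bracket] = (340/π) × 0.701295 = 75.90 W/m².

Q̄ ≈ 75.9 W/m²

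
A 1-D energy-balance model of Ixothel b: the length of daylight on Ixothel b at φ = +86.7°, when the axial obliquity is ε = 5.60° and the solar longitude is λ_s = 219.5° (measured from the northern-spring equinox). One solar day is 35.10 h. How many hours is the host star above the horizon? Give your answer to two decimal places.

Solar declination: sin δ = sin ε · sin λ_s = sin 5.60° × sin 219.5° = -0.06207, so δ = -3.559°.
cos H₀ = −tan φ · tan δ = 1.0786 ≥ 1, so the host star never rises (polar night) and H₀ = 0.
Daylight = 2H₀/(2π) × 35.10 h = (0.0000/π) × 35.10 = 0.00 h.

0.00 h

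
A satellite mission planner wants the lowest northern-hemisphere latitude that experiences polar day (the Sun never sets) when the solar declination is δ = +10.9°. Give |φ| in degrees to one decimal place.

|φ| = 79.1°

Polar day requires cos H₀ = −tan φ tan δ ≤ −1, i.e. tan φ tan δ ≥ 1.
The boundary is |tan φ| · |tan δ| = 1, so |φ| = 90° − |δ| = 90° − 10.9° = 79.1° in the northern hemisphere.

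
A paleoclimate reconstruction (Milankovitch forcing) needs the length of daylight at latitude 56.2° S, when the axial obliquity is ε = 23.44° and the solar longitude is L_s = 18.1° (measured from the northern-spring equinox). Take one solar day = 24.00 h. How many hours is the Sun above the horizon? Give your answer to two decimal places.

10.57 h

Solar declination: sin δ = sin ε · sin L_s = sin 23.44° × sin 18.1° = 0.12358, so δ = +7.099°.
cos h₀ = −tan ϕ · tan δ = −tan(-56.2°) × tan(+7.099°) = 0.1860, so h₀ = 1.3837 rad = 79.28°.
Daylight = 2h₀/(2π) × 24.00 h = (1.3837/π) × 24.00 = 10.57 h.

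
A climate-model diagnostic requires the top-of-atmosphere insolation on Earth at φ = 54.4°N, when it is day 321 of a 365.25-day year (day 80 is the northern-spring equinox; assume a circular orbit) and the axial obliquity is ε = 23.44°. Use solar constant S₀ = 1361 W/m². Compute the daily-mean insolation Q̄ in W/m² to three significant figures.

Solar longitude: λ_s = 360° × (321 − 80)/365.25 = 237.536°.
sin δ = sin 23.44° × sin 237.536° = -0.33563, so δ = -19.611°.
cos H₀ = −tan(+54.4°) tan(-19.611°) = 0.4977, H₀ = 1.0499 rad.
Bracket: H₀ sin φ sin δ + cos φ cos δ sin H₀ = 1.0499×0.81310×-0.33563 + 0.58212×0.94200×0.86737 = -0.286519 + 0.475628 = 0.189109.
Q̄ = (S₀/π) × [bracket] = (1361/π) × 0.189109 = 81.93 W/m².

Q̄ ≈ 81.9 W/m²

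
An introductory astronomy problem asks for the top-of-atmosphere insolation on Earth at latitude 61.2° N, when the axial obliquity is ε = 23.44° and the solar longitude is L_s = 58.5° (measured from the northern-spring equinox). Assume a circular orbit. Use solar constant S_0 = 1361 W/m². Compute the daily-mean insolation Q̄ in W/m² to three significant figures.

Q̄ ≈ 443 W/m²

Solar declination: sin δ = sin ε · sin L_s = sin 23.44° × sin 58.5° = 0.33917, so δ = +19.826°.
cos h₀ = −tan(+61.2°) tan(+19.826°) = -0.6558, h₀ = 2.2861 rad.
Bracket: h₀ sin ϕ sin δ + cos ϕ cos δ sin h₀ = 2.2861×0.87631×0.33917 + 0.48175×0.94072×0.75491 = 0.679470 + 0.342119 = 1.021589.
Q̄ = (S_0/π) × [bracket] = (1361/π) × 1.021589 = 442.6 W/m².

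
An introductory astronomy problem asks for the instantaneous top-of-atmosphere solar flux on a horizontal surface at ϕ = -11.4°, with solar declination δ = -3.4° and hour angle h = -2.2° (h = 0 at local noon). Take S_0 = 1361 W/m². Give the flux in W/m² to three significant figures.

1.35e+03 W/m²

cos θ_z = sin ϕ sin δ + cos ϕ cos δ cos h = 0.011722 + 0.977824 = 0.989546.
Flux = S_0 · cos θ_z = 1361 × 0.989546 = 1347 W/m².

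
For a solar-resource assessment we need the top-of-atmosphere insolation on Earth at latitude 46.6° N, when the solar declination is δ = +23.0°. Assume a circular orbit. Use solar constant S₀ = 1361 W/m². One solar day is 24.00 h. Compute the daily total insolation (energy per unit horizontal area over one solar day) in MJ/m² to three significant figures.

42.8 MJ/m²

cos H₀ = −tan(+46.6°) tan(+23.000°) = -0.4489, H₀ = 2.0363 rad.
Bracket: H₀ sin φ sin δ + cos φ cos δ sin H₀ = 2.0363×0.72657×0.39073 + 0.68709×0.92050×0.89360 = 0.578091 + 0.565172 = 1.143263.
Q̄ = (S₀/π) × [bracket] = (1361/π) × 1.143263 = 495.28 W/m².
Daily total = Q̄ × 24.00 h × 3600 s/h = 495.28 × 24.00 × 3600 / 10⁶ = 42.79 MJ/m².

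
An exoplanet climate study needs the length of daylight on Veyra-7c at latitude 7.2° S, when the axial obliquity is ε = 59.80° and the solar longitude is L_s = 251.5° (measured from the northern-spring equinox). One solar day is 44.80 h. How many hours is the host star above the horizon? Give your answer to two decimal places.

Solar declination: sin δ = sin ε · sin L_s = sin 59.80° × sin 251.5° = -0.81961, so δ = -55.046°.
cos h₀ = −tan ϕ · tan δ = −tan(-7.2°) × tan(-55.046°) = -0.1807, so h₀ = 1.7525 rad = 100.41°.
Daylight = 2h₀/(2π) × 44.80 h = (1.7525/π) × 44.80 = 24.99 h.

24.99 h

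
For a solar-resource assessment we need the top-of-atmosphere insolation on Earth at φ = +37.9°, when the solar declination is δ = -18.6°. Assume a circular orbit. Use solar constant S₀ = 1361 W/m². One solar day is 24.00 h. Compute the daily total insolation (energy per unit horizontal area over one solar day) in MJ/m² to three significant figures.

17.4 MJ/m²

cos H₀ = −tan(+37.9°) tan(-18.600°) = 0.2620, H₀ = 1.3057 rad.
Bracket: H₀ sin φ sin δ + cos φ cos δ sin H₀ = 1.3057×0.61429×-0.31896 + 0.78908×0.94777×0.96507 = -0.255831 + 0.721743 = 0.465912.
Q̄ = (S₀/π) × [bracket] = (1361/π) × 0.465912 = 201.84 W/m².
Daily total = Q̄ × 24.00 h × 3600 s/h = 201.84 × 24.00 × 3600 / 10⁶ = 17.44 MJ/m².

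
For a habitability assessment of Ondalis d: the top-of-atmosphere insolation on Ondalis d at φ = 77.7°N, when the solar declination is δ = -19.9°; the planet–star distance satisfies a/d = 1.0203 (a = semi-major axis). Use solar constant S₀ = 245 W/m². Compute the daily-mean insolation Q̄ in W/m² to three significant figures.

Q̄ ≈ 0.00 W/m²

cos H₀ = −tan(+77.7°) tan(-19.900°) = 1.6603 ≥ 1 ⇒ polar night, H₀ = 0 and Q̄ = 0.
Inverse-square distance factor (a/d)² = 1.0203² = 1.041012.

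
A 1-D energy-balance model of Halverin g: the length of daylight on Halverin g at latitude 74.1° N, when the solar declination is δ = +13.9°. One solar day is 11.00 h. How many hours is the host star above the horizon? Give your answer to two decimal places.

cos H₀ = −tan φ · tan δ = −tan(+74.1°) × tan(+13.900°) = -0.8688, so H₀ = 2.6235 rad = 150.32°.
Daylight = 2H₀/(2π) × 11.00 h = (2.6235/π) × 11.00 = 9.19 h.

9.19 h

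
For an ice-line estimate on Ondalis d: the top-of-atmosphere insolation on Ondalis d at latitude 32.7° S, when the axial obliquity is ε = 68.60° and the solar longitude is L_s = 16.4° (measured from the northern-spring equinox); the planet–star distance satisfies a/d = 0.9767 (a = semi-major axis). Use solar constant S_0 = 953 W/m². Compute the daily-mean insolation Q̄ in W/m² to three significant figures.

Solar declination: sin δ = sin ε · sin L_s = sin 68.60° × sin 16.4° = 0.26288, so δ = +15.241°.
cos h₀ = −tan(-32.7°) tan(+15.241°) = 0.1749, h₀ = 1.3950 rad.
Bracket: h₀ sin ϕ sin δ + cos ϕ cos δ sin h₀ = 1.3950×-0.54024×0.26288 + 0.84151×0.96483×0.98458 = -0.198116 + 0.799394 = 0.601278.
Inverse-square distance factor (a/d)² = 0.9767² = 0.953943.
Q̄ = (S_0/π) × 0.953943 × [bracket] = (953/π) × 0.953943 × 0.601278 = 174.0 W/m².

Q̄ ≈ 174 W/m²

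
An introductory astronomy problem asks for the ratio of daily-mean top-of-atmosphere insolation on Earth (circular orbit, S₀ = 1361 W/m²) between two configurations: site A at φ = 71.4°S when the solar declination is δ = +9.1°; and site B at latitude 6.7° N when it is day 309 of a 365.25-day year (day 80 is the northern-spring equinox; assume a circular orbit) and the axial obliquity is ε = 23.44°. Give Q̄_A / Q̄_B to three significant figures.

Q̄_A / Q̄_B ≈ 0.129

— Configuration A (φ=-71.4°):
cos H₀ = −tan(-71.4°) tan(+9.100°) = 0.4759, H₀ = 1.0748 rad.
Bracket: H₀ sin φ sin δ + cos φ cos δ sin H₀ = 1.0748×-0.94777×0.15816 + 0.31896×0.98741×0.87947 = -0.161112 + 0.276984 = 0.115872.
Q̄ = (S₀/π) × [bracket] = (1361/π) × 0.115872 = 50.198 W/m².
— Configuration B (φ=+6.7°):
Solar longitude: λ_s = 360° × (309 − 80)/365.25 = 225.708°.
sin δ = sin 23.44° × sin 225.708° = -0.28474, so δ = -16.543°.
cos H₀ = −tan(+6.7°) tan(-16.543°) = 0.0349, H₀ = 1.5359 rad.
Bracket: H₀ sin φ sin δ + cos φ cos δ sin H₀ = 1.5359×0.11667×-0.28474 + 0.99317×0.95861×0.99939 = -0.051024 + 0.951482 = 0.900458.
Q̄ = (S₀/π) × [bracket] = (1361/π) × 0.900458 = 390.10 W/m².
Ratio Q̄_A / Q̄_B = 50.198 / 390.10 = 0.1287.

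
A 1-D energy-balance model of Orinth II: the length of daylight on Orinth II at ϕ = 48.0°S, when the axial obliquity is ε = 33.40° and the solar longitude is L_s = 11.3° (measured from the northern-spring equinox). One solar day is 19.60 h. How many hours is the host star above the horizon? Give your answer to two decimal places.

9.05 h

Solar declination: sin δ = sin ε · sin L_s = sin 33.40° × sin 11.3° = 0.10786, so δ = +6.192°.
cos h₀ = −tan ϕ · tan δ = −tan(-48.0°) × tan(+6.192°) = 0.1205, so h₀ = 1.4500 rad = 83.08°.
Daylight = 2h₀/(2π) × 19.60 h = (1.4500/π) × 19.60 = 9.05 h.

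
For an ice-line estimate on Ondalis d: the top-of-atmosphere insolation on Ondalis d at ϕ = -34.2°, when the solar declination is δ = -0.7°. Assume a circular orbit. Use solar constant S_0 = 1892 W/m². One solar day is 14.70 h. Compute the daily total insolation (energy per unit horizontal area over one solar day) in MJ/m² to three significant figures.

26.7 MJ/m²

cos h₀ = −tan(-34.2°) tan(-0.700°) = -0.0083, h₀ = 1.5791 rad.
Bracket: h₀ sin ϕ sin δ + cos ϕ cos δ sin h₀ = 1.5791×-0.56208×-0.01222 + 0.82708×0.99993×0.99997 = 0.010846 + 0.826997 = 0.837843.
Q̄ = (S_0/π) × [bracket] = (1892/π) × 0.837843 = 504.58 W/m².
Daily total = Q̄ × 14.70 h × 3600 s/h = 504.58 × 14.70 × 3600 / 10⁶ = 26.70 MJ/m².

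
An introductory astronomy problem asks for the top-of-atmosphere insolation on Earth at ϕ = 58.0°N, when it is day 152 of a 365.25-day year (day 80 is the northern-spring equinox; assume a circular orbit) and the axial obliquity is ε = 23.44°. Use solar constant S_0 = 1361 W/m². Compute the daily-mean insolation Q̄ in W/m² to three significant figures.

Q̄ ≈ 476 W/m²

Solar longitude: L_s = 360° × (152 − 80)/365.25 = 70.965°.
sin δ = sin 23.44° × sin 70.965° = 0.37604, so δ = +22.088°.
cos h₀ = −tan(+58.0°) tan(+22.088°) = -0.6495, h₀ = 2.2777 rad.
Bracket: h₀ sin ϕ sin δ + cos ϕ cos δ sin h₀ = 2.2777×0.84805×0.37604 + 0.52992×0.92660×0.76040 = 0.726360 + 0.373375 = 1.099735.
Q̄ = (S_0/π) × [bracket] = (1361/π) × 1.099735 = 476.4 W/m².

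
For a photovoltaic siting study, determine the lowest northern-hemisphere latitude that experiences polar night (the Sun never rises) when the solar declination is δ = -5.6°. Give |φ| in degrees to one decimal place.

Polar night requires cos H₀ = −tan φ tan δ ≥ 1, i.e. tan φ tan δ ≤ −1.
The boundary is |tan φ| · |tan δ| = 1, so |φ| = 90° − |δ| = 90° − 5.6° = 84.4° in the northern hemisphere.

|φ| = 84.4°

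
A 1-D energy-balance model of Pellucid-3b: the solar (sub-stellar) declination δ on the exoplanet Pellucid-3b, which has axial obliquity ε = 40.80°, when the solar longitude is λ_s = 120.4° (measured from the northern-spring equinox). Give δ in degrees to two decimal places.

sin δ = sin ε · sin λ_s = sin 40.80° × sin 120.4° = 0.563584.
δ = arcsin(0.563584) = +34.30°.

δ = +34.30°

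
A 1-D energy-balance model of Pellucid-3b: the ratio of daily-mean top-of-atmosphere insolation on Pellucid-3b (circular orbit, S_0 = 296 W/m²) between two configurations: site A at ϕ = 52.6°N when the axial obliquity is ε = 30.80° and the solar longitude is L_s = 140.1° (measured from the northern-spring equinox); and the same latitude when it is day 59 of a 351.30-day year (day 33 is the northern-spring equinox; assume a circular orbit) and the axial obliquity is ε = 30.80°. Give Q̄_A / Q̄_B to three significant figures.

Q̄_A / Q̄_B ≈ 1.15

— Configuration A (ϕ=+52.6°):
Solar declination: sin δ = sin ε · sin L_s = sin 30.80° × sin 140.1° = 0.32845, so δ = +19.175°.
cos h₀ = −tan(+52.6°) tan(+19.175°) = -0.4548, h₀ = 2.0430 rad.
Bracket: h₀ sin ϕ sin δ + cos ϕ cos δ sin h₀ = 2.0430×0.79441×0.32845 + 0.60738×0.94452×0.89058 = 0.533068 + 0.510910 = 1.043978.
Q̄ = (S_0/π) × [bracket] = (296/π) × 1.043978 = 98.363 W/m².
— Configuration B (ϕ=+52.6°):
Solar longitude: L_s = 360° × (59 − 33)/351.30 = 26.644°.
sin δ = sin 30.80° × sin 26.644° = 0.22962, so δ = +13.275°.
cos h₀ = −tan(+52.6°) tan(+13.275°) = -0.3086, h₀ = 1.8845 rad.
Bracket: h₀ sin ϕ sin δ + cos ϕ cos δ sin h₀ = 1.8845×0.79441×0.22962 + 0.60738×0.97328×0.95120 = 0.343756 + 0.562303 = 0.906059.
Q̄ = (S_0/π) × [bracket] = (296/π) × 0.906059 = 85.369 W/m².
Ratio Q̄_A / Q̄_B = 98.363 / 85.369 = 1.152.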